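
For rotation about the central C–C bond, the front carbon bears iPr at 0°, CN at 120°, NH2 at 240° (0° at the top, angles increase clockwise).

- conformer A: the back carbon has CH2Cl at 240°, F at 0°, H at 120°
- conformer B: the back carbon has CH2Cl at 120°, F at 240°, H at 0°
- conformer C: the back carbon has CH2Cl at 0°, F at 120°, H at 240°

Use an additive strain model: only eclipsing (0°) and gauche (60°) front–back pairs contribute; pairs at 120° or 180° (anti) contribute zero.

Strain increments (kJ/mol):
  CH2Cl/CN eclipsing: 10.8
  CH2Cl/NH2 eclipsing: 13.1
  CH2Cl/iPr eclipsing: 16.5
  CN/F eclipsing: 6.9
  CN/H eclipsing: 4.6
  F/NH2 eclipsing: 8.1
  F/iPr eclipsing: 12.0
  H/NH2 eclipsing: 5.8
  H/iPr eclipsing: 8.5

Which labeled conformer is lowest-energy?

A is eclipsed. iPr at 0° is eclipsed with F at 0° (12.0); CN at 120° is eclipsed with H at 120° (4.6); NH2 at 240° is eclipsed with CH2Cl at 240° (13.1). Total 29.7 kJ/mol.
B is eclipsed. iPr at 0° is eclipsed with H at 0° (8.5); CN at 120° is eclipsed with CH2Cl at 120° (10.8); NH2 at 240° is eclipsed with F at 240° (8.1). Total 27.4 kJ/mol.
C is eclipsed. iPr at 0° is eclipsed with CH2Cl at 0° (16.5); CN at 120° is eclipsed with F at 120° (6.9); NH2 at 240° is eclipsed with H at 240° (5.8). Total 29.2 kJ/mol.
B has the lowest total (27.4 kJ/mol).

B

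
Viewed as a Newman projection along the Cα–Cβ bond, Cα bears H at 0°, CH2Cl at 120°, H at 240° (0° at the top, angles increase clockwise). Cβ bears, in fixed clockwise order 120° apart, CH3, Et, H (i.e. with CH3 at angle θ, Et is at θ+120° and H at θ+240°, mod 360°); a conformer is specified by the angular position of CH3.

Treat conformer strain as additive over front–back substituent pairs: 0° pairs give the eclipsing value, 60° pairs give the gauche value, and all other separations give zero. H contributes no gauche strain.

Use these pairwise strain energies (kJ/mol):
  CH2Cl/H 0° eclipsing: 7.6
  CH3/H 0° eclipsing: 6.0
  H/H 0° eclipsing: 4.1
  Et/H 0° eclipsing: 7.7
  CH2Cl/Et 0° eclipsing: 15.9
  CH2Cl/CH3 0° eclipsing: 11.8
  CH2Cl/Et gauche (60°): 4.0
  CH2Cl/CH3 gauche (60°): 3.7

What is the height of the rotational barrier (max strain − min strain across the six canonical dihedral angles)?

22.3 kJ/mol

CH3 at 0° is eclipsed. H at 0° is eclipsed with CH3 at 0° (6.0); CH2Cl at 120° is eclipsed with Et at 120° (15.9); H at 240° is eclipsed with H at 240° (4.1). Total 26.0 kJ/mol.
CH3 at 60° is staggered. CH2Cl at 120° is gauche with CH3 at 60° (3.7); CH2Cl at 120° is gauche with Et at 180° (4.0). Total 7.7 kJ/mol.
CH3 at 120° is eclipsed. H at 0° is eclipsed with H at 0° (4.1); CH2Cl at 120° is eclipsed with CH3 at 120° (11.8); H at 240° is eclipsed with Et at 240° (7.7). Total 23.6 kJ/mol.
CH3 at 180° is staggered. CH2Cl at 120° is gauche with CH3 at 180° (3.7). Total 3.7 kJ/mol.
CH3 at 240° is eclipsed. H at 0° is eclipsed with Et at 0° (7.7); CH2Cl at 120° is eclipsed with H at 120° (7.6); H at 240° is eclipsed with CH3 at 240° (6.0). Total 21.3 kJ/mol.
CH3 at 300° is staggered. CH2Cl at 120° is gauche with Et at 60° (4.0). Total 4.0 kJ/mol.
Max at 0° (26.0 kJ/mol), min at 180° (3.7 kJ/mol); barrier = 22.3 kJ/mol.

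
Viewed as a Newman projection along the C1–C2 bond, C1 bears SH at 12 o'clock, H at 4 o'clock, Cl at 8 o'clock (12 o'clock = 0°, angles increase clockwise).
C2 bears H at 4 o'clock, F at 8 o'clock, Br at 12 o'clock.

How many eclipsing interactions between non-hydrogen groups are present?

Non-H eclipsing pairs: SH(0°)/Br(0°); Cl(240°)/F(240°) — 2 interactions.

2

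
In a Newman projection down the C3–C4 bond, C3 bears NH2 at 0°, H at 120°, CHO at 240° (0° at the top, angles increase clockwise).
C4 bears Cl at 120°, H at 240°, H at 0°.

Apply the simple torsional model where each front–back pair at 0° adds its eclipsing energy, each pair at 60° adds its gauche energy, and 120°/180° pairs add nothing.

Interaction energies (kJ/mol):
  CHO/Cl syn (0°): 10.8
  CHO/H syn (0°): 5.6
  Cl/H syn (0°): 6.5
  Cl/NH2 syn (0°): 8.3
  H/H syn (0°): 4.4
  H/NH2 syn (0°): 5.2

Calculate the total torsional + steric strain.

17.3 kJ/mol

This conformer (eclipsed): NH2(0°)/H(0°) eclipsed 5.2; H(120°)/Cl(120°) eclipsed 6.5; CHO(240°)/H(240°) eclipsed 5.6 → 17.3 kJ/mol.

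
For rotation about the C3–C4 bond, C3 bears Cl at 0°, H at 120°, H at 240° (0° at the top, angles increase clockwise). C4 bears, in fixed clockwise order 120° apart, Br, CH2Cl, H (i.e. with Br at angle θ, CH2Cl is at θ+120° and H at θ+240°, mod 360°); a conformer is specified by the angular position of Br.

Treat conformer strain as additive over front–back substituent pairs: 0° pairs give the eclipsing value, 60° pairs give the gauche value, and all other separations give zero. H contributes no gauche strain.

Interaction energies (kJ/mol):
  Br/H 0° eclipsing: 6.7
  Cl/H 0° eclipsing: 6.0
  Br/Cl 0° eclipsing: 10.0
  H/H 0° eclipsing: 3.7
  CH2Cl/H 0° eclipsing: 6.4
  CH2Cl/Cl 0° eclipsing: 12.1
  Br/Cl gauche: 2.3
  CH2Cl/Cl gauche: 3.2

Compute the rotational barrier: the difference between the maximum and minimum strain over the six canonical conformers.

20.2 kJ/mol

Br at 0° (eclipsed): Cl–Br eclipsed, H–CH2Cl eclipsed, H–H eclipsed; 10.0 + 6.4 + 3.7 = 20.1 kJ/mol.
Br at 60° (staggered): Cl–Br gauche; 2.3 = 2.3 kJ/mol.
Br at 120° (eclipsed): Cl–H eclipsed, H–Br eclipsed, H–CH2Cl eclipsed; 6.0 + 6.7 + 6.4 = 19.1 kJ/mol.
Br at 180° (staggered): Cl–CH2Cl gauche; 3.2 = 3.2 kJ/mol.
Br at 240° (eclipsed): Cl–CH2Cl eclipsed, H–H eclipsed, H–Br eclipsed; 12.1 + 3.7 + 6.7 = 22.5 kJ/mol.
Br at 300° (staggered): Cl–Br gauche, Cl–CH2Cl gauche; 2.3 + 3.2 = 5.5 kJ/mol.
Max at 240° (22.5 kJ/mol), min at 60° (2.3 kJ/mol); barrier = 20.2 kJ/mol.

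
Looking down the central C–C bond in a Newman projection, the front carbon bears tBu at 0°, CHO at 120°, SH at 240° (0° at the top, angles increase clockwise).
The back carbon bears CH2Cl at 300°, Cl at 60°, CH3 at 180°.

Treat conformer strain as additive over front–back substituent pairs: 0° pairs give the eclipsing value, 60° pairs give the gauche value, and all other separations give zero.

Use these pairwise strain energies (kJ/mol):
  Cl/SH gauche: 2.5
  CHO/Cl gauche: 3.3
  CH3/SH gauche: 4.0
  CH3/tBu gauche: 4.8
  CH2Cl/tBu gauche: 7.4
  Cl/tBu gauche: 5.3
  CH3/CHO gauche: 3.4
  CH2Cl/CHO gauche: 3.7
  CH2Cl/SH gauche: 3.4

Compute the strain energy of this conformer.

This conformer (staggered): tBu–CH2Cl gauche, tBu–Cl gauche, CHO–Cl gauche, CHO–CH3 gauche, SH–CH2Cl gauche, SH–CH3 gauche; 7.4 + 5.3 + 3.3 + 3.4 + 3.4 + 4.0 = 26.8 kJ/mol.

26.8 kJ/mol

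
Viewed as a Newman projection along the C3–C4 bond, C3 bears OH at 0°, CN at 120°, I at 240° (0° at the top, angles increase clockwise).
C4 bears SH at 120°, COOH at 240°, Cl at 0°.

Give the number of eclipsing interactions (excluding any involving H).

Non-H eclipsing pairs: OH(0°)/Cl(0°); CN(120°)/SH(120°); I(240°)/COOH(240°) — 3 interactions.

3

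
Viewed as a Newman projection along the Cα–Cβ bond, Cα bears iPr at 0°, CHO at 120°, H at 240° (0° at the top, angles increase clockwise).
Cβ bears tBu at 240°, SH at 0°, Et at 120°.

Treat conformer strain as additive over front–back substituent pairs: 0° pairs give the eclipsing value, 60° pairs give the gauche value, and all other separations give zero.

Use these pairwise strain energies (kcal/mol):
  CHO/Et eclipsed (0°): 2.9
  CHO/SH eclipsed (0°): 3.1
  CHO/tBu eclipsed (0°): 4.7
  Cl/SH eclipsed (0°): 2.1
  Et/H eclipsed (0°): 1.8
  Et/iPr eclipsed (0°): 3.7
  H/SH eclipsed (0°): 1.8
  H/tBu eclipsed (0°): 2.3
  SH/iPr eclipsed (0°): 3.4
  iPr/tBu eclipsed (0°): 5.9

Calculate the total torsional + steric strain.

8.6 kcal/mol

This conformer is eclipsed. iPr at 0° is eclipsed with SH at 0° (3.4); CHO at 120° is eclipsed with Et at 120° (2.9); H at 240° is eclipsed with tBu at 240° (2.3). Total 8.6 kcal/mol.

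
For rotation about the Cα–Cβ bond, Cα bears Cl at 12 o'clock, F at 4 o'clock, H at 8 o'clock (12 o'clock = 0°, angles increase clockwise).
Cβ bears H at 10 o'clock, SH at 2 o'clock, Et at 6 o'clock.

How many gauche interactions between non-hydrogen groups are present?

Non-H gauche pairs: Cl(0°)/SH(60°); F(120°)/SH(60°); F(120°)/Et(180°) — 3 interactions.

3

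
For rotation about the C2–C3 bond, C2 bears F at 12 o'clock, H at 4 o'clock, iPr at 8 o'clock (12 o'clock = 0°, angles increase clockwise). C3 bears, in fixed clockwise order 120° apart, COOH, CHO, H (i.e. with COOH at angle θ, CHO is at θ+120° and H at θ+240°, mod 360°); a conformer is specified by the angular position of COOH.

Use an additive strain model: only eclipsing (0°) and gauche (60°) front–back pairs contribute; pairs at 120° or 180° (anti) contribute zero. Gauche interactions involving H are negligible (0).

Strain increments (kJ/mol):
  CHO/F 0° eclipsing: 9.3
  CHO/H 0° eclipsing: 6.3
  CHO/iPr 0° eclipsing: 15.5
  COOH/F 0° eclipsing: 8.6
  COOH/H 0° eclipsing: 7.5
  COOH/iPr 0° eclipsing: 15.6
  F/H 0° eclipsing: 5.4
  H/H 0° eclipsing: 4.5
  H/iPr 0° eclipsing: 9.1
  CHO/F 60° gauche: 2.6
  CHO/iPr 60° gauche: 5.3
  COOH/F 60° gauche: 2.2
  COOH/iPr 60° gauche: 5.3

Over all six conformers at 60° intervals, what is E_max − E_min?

COOH at 0° (eclipsed): F–COOH eclipsed, H–CHO eclipsed, iPr–H eclipsed; 8.6 + 6.3 + 9.1 = 24.0 kJ/mol.
COOH at 60° (staggered): F–COOH gauche, iPr–CHO gauche; 2.2 + 5.3 = 7.5 kJ/mol.
COOH at 120° (eclipsed): F–H eclipsed, H–COOH eclipsed, iPr–CHO eclipsed; 5.4 + 7.5 + 15.5 = 28.4 kJ/mol.
COOH at 180° (staggered): F–CHO gauche, iPr–COOH gauche, iPr–CHO gauche; 2.6 + 5.3 + 5.3 = 13.2 kJ/mol.
COOH at 240° (eclipsed): F–CHO eclipsed, H–H eclipsed, iPr–COOH eclipsed; 9.3 + 4.5 + 15.6 = 29.4 kJ/mol.
COOH at 300° (staggered): F–COOH gauche, F–CHO gauche, iPr–COOH gauche; 2.2 + 2.6 + 5.3 = 10.1 kJ/mol.
Max at 240° (29.4 kJ/mol), min at 60° (7.5 kJ/mol); barrier = 21.9 kJ/mol.

21.9 kJ/mol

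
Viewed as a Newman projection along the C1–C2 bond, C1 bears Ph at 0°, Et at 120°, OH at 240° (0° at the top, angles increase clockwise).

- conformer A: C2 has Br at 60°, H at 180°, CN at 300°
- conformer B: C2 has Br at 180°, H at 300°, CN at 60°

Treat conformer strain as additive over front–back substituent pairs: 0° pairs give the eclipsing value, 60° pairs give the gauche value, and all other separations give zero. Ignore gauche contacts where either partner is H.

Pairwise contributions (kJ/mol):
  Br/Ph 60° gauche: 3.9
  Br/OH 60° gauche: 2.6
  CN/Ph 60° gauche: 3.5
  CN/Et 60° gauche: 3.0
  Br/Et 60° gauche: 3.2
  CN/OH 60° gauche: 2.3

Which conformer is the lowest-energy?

A is staggered. Ph at 0° is gauche with Br at 60° (3.9); Ph at 0° is gauche with CN at 300° (3.5); Et at 120° is gauche with Br at 60° (3.2); OH at 240° is gauche with CN at 300° (2.3). Total 12.9 kJ/mol.
B is staggered. Ph at 0° is gauche with CN at 60° (3.5); Et at 120° is gauche with Br at 180° (3.2); Et at 120° is gauche with CN at 60° (3.0); OH at 240° is gauche with Br at 180° (2.6). Total 12.3 kJ/mol.
B has the lowest total (12.3 kJ/mol).

B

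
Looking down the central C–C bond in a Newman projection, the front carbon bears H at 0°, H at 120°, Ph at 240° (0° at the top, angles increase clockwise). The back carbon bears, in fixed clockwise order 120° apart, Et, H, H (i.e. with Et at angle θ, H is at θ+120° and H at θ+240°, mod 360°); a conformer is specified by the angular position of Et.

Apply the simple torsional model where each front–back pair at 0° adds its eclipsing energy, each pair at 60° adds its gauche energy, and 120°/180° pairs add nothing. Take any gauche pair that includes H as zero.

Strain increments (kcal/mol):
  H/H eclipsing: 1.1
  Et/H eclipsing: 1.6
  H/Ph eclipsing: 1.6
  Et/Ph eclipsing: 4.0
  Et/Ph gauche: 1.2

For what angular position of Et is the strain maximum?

240°

Et at 0° (eclipsed): H–Et eclipsed, H–H eclipsed, Ph–H eclipsed; 1.6 + 1.1 + 1.6 = 4.3 kcal/mol.
Et at 60° (staggered): no non-H gauche contacts → 0.0 kcal/mol.
Et at 120° (eclipsed): H–H eclipsed, H–Et eclipsed, Ph–H eclipsed; 1.1 + 1.6 + 1.6 = 4.3 kcal/mol.
Et at 180° (staggered): Ph–Et gauche; 1.2 = 1.2 kcal/mol.
Et at 240° (eclipsed): H–H eclipsed, H–H eclipsed, Ph–Et eclipsed; 1.1 + 1.1 + 4.0 = 6.2 kcal/mol.
Et at 300° (staggered): Ph–Et gauche; 1.2 = 1.2 kcal/mol.
The maximum (6.2 kcal/mol) occurs with Et at 240°.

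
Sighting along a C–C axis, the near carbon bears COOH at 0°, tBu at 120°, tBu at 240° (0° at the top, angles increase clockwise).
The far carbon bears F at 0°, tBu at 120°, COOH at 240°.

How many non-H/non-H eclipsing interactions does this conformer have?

3

Non-H eclipsing pairs: COOH(0°)/F(0°); tBu(120°)/tBu(120°); tBu(240°)/COOH(240°) — 3 interactions.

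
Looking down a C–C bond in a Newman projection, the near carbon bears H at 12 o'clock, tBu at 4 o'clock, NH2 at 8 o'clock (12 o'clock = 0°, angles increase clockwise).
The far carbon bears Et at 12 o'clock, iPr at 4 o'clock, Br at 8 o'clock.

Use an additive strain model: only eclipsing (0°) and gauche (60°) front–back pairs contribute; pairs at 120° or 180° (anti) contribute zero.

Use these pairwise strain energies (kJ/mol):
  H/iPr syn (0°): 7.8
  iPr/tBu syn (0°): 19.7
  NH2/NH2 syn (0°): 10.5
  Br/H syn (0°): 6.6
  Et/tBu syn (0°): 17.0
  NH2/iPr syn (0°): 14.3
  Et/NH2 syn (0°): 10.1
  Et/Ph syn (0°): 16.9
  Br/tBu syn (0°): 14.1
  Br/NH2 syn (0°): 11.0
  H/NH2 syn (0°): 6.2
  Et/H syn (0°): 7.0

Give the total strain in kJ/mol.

37.7 kJ/mol

This conformer is eclipsed. H at 0° is eclipsed with Et at 0° (7.0); tBu at 120° is eclipsed with iPr at 120° (19.7); NH2 at 240° is eclipsed with Br at 240° (11.0). Total 37.7 kJ/mol.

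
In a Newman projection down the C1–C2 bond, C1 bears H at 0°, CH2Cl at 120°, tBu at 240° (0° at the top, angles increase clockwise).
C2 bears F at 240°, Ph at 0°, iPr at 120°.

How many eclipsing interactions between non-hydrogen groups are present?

Non-H eclipsing pairs: CH2Cl(120°)/iPr(120°); tBu(240°)/F(240°) — 2 interactions.

2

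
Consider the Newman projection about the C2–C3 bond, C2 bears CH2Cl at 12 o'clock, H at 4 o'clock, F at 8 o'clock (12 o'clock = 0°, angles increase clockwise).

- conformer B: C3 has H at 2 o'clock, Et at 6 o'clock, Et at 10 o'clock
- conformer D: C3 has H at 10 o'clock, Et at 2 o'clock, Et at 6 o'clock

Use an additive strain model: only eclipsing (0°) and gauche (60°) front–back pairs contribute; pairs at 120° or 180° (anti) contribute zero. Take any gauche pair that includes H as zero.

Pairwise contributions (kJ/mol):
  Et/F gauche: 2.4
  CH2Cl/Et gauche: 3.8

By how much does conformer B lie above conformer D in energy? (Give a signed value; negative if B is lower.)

B (staggered): CH2Cl–Et gauche, F–Et gauche, F–Et gauche; 3.8 + 2.4 + 2.4 = 8.6 kJ/mol.
D (staggered): CH2Cl–Et gauche, F–Et gauche; 3.8 + 2.4 = 6.2 kJ/mol.
E(B) − E(D) = 8.6 − 6.2 = +2.4 kJ/mol.

+2.4 kJ/mol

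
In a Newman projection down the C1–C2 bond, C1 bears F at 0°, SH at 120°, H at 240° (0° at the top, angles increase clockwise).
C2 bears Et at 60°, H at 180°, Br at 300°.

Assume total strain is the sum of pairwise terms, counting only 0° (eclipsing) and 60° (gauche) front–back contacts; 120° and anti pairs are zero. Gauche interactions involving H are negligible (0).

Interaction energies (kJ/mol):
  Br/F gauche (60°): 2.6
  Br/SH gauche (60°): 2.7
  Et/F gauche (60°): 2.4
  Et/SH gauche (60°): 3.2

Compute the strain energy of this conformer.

8.2 kJ/mol

This conformer (staggered): F(0°)/Et(60°) gauche 2.4; F(0°)/Br(300°) gauche 2.6; SH(120°)/Et(60°) gauche 3.2 → 8.2 kJ/mol.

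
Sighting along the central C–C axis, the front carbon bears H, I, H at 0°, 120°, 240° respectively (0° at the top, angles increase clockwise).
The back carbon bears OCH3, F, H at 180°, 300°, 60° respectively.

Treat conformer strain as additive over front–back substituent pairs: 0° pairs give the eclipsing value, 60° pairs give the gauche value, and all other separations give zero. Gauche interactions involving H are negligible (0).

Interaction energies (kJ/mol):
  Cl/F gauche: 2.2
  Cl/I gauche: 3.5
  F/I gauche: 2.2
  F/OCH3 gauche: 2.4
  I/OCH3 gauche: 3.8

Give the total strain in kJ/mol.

3.8 kJ/mol

This conformer (staggered): I(120°)/OCH3(180°) gauche 3.8 → 3.8 kJ/mol.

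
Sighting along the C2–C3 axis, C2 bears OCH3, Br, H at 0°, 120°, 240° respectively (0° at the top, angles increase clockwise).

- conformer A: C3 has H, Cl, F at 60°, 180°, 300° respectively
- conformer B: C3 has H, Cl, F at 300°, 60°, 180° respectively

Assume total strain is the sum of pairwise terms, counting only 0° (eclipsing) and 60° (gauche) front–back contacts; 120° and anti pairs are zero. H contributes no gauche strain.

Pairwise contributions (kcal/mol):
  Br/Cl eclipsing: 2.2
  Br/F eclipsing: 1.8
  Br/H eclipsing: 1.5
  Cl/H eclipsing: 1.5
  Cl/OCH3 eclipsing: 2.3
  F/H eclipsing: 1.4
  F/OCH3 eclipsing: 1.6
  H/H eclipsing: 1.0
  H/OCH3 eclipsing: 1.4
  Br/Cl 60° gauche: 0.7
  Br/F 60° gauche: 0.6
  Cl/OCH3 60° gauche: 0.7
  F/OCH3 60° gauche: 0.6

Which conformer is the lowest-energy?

A

A (staggered): OCH3–F gauche, Br–Cl gauche; 0.6 + 0.7 = 1.3 kcal/mol.
B (staggered): OCH3–Cl gauche, Br–Cl gauche, Br–F gauche; 0.7 + 0.7 + 0.6 = 2.0 kcal/mol.
A has the lowest total (1.3 kcal/mol).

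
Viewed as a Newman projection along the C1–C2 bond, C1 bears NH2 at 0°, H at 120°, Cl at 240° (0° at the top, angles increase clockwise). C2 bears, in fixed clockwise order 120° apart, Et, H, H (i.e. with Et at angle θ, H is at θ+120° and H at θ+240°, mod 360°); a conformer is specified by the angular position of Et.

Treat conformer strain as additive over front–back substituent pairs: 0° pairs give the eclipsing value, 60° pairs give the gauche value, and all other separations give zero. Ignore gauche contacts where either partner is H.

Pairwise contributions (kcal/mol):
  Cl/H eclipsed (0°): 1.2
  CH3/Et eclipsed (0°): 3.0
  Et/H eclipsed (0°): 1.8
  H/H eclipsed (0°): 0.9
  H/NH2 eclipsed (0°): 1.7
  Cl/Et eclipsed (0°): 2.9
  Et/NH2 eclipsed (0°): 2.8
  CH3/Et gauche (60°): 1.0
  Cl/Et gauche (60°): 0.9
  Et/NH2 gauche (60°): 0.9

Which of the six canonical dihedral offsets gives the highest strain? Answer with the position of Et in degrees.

240°

Et at 0° is eclipsed. NH2 at 0° is eclipsed with Et at 0° (2.8); H at 120° is eclipsed with H at 120° (0.9); Cl at 240° is eclipsed with H at 240° (1.2). Total 4.9 kcal/mol.
Et at 60° is staggered. NH2 at 0° is gauche with Et at 60° (0.9). Total 0.9 kcal/mol.
Et at 120° is eclipsed. NH2 at 0° is eclipsed with H at 0° (1.7); H at 120° is eclipsed with Et at 120° (1.8); Cl at 240° is eclipsed with H at 240° (1.2). Total 4.7 kcal/mol.
Et at 180° is staggered. Cl at 240° is gauche with Et at 180° (0.9). Total 0.9 kcal/mol.
Et at 240° is eclipsed. NH2 at 0° is eclipsed with H at 0° (1.7); H at 120° is eclipsed with H at 120° (0.9); Cl at 240° is eclipsed with Et at 240° (2.9). Total 5.5 kcal/mol.
Et at 300° is staggered. NH2 at 0° is gauche with Et at 300° (0.9); Cl at 240° is gauche with Et at 300° (0.9). Total 1.8 kcal/mol.
The maximum (5.5 kcal/mol) occurs with Et at 240°.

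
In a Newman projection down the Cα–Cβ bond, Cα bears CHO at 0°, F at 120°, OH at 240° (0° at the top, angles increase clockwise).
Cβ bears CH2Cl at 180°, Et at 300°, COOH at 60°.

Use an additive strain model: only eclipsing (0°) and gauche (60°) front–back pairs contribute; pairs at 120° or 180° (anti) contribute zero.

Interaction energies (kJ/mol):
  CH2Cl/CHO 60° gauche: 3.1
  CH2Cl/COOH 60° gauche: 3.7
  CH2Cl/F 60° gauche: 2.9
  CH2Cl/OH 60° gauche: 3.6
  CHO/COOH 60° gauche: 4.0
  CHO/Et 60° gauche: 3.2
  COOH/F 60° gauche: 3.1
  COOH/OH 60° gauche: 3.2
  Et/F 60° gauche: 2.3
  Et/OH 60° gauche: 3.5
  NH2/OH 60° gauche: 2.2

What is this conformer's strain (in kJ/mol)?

20.3 kJ/mol

This conformer (staggered): CHO–Et gauche, CHO–COOH gauche, F–CH2Cl gauche, F–COOH gauche, OH–CH2Cl gauche, OH–Et gauche; 3.2 + 4.0 + 2.9 + 3.1 + 3.6 + 3.5 = 20.3 kJ/mol.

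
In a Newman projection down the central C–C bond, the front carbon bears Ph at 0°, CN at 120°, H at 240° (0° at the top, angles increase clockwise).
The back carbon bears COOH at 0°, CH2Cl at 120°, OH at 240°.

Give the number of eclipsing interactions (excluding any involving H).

2

Non-H eclipsing pairs: Ph(0°)/COOH(0°); CN(120°)/CH2Cl(120°) — 2 interactions.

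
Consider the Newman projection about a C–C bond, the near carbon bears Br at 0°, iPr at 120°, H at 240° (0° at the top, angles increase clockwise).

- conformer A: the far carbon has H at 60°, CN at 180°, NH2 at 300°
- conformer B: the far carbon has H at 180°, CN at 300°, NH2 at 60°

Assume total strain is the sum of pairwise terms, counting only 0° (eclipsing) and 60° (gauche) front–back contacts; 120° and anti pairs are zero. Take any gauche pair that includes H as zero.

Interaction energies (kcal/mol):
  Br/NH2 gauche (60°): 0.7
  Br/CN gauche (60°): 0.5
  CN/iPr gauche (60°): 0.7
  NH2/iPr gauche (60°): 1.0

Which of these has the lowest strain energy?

A

A is staggered. Br at 0° is gauche with NH2 at 300° (0.7); iPr at 120° is gauche with CN at 180° (0.7). Total 1.4 kcal/mol.
B is staggered. Br at 0° is gauche with CN at 300° (0.5); Br at 0° is gauche with NH2 at 60° (0.7); iPr at 120° is gauche with NH2 at 60° (1.0). Total 2.2 kcal/mol.
A has the lowest total (1.4 kcal/mol).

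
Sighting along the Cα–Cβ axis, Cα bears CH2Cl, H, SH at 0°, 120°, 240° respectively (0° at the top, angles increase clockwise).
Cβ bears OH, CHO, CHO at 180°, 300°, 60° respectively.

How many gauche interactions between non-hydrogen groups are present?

Non-H gauche pairs: CH2Cl(0°)/CHO(300°); CH2Cl(0°)/CHO(60°); SH(240°)/OH(180°); SH(240°)/CHO(300°) — 4 interactions.

4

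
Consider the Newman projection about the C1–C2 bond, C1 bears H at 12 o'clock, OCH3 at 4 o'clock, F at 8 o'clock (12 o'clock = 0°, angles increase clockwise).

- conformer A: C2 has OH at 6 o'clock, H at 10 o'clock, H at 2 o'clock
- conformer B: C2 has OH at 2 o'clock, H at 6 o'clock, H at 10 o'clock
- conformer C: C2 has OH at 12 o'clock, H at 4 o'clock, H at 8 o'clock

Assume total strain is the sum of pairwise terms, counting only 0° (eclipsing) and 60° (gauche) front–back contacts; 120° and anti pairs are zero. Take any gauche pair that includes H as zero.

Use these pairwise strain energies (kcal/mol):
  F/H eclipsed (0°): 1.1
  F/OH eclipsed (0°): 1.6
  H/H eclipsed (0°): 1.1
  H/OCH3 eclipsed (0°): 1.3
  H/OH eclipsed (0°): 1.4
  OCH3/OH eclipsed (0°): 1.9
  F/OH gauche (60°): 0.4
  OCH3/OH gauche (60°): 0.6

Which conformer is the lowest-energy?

B

A (staggered): OCH3–OH gauche, F–OH gauche; 0.6 + 0.4 = 1.0 kcal/mol.
B (staggered): OCH3–OH gauche; 0.6 = 0.6 kcal/mol.
C (eclipsed): H–OH eclipsed, OCH3–H eclipsed, F–H eclipsed; 1.4 + 1.3 + 1.1 = 3.8 kcal/mol.
B has the lowest total (0.6 kcal/mol).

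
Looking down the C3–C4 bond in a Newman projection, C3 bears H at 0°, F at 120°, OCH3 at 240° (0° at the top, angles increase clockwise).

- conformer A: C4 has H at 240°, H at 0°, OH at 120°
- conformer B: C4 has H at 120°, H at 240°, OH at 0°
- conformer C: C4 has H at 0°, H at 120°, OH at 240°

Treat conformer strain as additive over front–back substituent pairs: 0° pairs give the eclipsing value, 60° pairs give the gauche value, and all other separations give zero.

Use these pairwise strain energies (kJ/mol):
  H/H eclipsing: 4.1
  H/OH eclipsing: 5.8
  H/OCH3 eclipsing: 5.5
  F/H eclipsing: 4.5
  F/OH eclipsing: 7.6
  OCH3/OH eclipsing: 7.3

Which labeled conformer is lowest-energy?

B

A is eclipsed. H at 0° is eclipsed with H at 0° (4.1); F at 120° is eclipsed with OH at 120° (7.6); OCH3 at 240° is eclipsed with H at 240° (5.5). Total 17.2 kJ/mol.
B is eclipsed. H at 0° is eclipsed with OH at 0° (5.8); F at 120° is eclipsed with H at 120° (4.5); OCH3 at 240° is eclipsed with H at 240° (5.5). Total 15.8 kJ/mol.
C is eclipsed. H at 0° is eclipsed with H at 0° (4.1); F at 120° is eclipsed with H at 120° (4.5); OCH3 at 240° is eclipsed with OH at 240° (7.3). Total 15.9 kJ/mol.
B has the lowest total (15.8 kJ/mol).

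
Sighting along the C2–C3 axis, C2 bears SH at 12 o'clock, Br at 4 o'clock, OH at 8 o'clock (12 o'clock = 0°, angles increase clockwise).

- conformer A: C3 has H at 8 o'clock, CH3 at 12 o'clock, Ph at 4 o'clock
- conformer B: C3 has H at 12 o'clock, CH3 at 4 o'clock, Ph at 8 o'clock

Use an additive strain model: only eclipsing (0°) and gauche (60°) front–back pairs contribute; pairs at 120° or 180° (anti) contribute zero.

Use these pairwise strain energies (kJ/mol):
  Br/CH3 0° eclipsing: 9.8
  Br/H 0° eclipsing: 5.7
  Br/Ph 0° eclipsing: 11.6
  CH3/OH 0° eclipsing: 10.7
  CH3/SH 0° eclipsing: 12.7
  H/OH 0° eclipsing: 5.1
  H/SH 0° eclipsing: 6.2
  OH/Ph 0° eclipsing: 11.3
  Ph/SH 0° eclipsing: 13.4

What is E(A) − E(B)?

+2.1 kJ/mol

A is eclipsed. SH at 0° is eclipsed with CH3 at 0° (12.7); Br at 120° is eclipsed with Ph at 120° (11.6); OH at 240° is eclipsed with H at 240° (5.1). Total 29.4 kJ/mol.
B is eclipsed. SH at 0° is eclipsed with H at 0° (6.2); Br at 120° is eclipsed with CH3 at 120° (9.8); OH at 240° is eclipsed with Ph at 240° (11.3). Total 27.3 kJ/mol.
E(A) − E(B) = 29.4 − 27.3 = +2.1 kJ/mol.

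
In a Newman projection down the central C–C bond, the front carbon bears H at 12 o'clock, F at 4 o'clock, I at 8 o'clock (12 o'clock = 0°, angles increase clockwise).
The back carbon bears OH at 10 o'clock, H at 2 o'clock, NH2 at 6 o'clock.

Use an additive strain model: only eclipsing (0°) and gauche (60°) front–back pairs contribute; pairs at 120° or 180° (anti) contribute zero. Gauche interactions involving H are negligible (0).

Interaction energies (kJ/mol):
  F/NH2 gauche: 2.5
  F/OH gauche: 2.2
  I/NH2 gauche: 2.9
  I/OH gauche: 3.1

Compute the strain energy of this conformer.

This conformer (staggered): F(120°)/NH2(180°) gauche 2.5; I(240°)/OH(300°) gauche 3.1; I(240°)/NH2(180°) gauche 2.9 → 8.5 kJ/mol.

8.5 kJ/mol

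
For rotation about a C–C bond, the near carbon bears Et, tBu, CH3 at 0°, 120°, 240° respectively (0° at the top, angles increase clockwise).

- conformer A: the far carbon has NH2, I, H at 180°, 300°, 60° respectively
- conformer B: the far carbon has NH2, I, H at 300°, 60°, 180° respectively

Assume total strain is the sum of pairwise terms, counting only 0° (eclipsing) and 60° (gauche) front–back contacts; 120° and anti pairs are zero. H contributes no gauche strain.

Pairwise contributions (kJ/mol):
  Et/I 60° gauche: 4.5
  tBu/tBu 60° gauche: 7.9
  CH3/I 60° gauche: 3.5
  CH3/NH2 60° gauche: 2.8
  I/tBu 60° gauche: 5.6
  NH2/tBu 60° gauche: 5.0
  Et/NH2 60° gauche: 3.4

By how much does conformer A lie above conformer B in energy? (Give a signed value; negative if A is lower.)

A (staggered): Et–I gauche, tBu–NH2 gauche, CH3–NH2 gauche, CH3–I gauche; 4.5 + 5.0 + 2.8 + 3.5 = 15.8 kJ/mol.
B (staggered): Et–NH2 gauche, Et–I gauche, tBu–I gauche, CH3–NH2 gauche; 3.4 + 4.5 + 5.6 + 2.8 = 16.3 kJ/mol.
E(A) − E(B) = 15.8 − 16.3 = -0.5 kJ/mol.

-0.5 kJ/mol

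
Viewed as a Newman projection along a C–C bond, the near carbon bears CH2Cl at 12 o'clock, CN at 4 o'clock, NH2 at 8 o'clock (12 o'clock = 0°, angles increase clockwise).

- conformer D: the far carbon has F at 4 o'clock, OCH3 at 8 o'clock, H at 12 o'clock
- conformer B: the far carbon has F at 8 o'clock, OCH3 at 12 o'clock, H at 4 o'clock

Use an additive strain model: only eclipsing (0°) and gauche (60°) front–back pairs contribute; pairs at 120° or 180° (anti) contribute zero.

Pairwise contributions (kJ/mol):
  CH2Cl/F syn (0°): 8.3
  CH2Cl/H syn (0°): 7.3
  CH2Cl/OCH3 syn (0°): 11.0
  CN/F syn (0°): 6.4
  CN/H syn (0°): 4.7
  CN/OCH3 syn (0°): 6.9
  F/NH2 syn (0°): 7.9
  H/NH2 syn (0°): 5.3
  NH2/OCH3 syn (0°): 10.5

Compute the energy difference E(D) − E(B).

D (eclipsed): CH2Cl(0°)/H(0°) eclipsed 7.3; CN(120°)/F(120°) eclipsed 6.4; NH2(240°)/OCH3(240°) eclipsed 10.5 → 24.2 kJ/mol.
B (eclipsed): CH2Cl(0°)/OCH3(0°) eclipsed 11.0; CN(120°)/H(120°) eclipsed 4.7; NH2(240°)/F(240°) eclipsed 7.9 → 23.6 kJ/mol.
E(D) − E(B) = 24.2 − 23.6 = +0.6 kJ/mol.

+0.6 kJ/mol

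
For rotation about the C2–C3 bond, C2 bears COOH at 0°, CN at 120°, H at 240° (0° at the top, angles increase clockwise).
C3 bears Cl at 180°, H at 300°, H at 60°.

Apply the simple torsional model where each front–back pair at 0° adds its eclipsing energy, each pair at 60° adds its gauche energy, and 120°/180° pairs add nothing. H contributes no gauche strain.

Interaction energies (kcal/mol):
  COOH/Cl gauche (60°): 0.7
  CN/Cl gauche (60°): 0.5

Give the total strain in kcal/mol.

0.5 kcal/mol

This conformer (staggered): CN–Cl gauche; 0.5 = 0.5 kcal/mol.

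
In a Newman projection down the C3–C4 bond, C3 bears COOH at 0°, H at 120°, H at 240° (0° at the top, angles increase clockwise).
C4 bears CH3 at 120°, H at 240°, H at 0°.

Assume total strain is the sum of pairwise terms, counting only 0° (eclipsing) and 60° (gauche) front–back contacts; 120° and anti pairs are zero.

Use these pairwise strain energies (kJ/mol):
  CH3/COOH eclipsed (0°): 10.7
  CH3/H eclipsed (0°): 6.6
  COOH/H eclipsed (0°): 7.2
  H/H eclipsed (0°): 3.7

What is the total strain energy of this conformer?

17.5 kJ/mol

This conformer is eclipsed. COOH at 0° is eclipsed with H at 0° (7.2); H at 120° is eclipsed with CH3 at 120° (6.6); H at 240° is eclipsed with H at 240° (3.7). Total 17.5 kJ/mol.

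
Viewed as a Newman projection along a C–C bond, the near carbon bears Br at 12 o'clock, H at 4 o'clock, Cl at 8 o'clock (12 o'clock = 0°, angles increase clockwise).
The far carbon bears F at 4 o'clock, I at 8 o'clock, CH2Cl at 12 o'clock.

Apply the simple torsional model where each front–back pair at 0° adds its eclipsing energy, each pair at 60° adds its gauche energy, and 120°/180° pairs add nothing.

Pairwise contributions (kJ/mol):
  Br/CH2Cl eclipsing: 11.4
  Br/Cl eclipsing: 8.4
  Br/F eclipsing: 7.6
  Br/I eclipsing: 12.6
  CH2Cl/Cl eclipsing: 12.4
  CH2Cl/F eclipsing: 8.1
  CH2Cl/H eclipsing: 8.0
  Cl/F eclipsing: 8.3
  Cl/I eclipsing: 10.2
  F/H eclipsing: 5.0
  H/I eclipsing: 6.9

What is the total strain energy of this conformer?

26.6 kJ/mol

This conformer (eclipsed): Br(0°)/CH2Cl(0°) eclipsed 11.4; H(120°)/F(120°) eclipsed 5.0; Cl(240°)/I(240°) eclipsed 10.2 → 26.6 kJ/mol.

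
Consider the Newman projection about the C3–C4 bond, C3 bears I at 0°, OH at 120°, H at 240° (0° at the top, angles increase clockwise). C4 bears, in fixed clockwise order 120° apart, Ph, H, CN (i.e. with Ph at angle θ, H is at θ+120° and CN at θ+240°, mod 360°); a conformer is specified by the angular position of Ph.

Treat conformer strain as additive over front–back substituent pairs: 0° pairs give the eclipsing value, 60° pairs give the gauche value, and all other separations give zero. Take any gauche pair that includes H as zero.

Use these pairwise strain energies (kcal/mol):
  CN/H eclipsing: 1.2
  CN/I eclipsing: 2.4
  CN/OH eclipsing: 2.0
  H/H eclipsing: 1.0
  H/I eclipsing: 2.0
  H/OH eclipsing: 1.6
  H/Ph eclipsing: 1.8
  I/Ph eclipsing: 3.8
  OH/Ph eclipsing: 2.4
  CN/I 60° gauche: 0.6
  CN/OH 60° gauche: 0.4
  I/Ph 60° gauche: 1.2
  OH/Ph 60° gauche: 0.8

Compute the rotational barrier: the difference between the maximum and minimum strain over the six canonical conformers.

Ph at 0° (eclipsed): I–Ph eclipsed, OH–H eclipsed, H–CN eclipsed; 3.8 + 1.6 + 1.2 = 6.6 kcal/mol.
Ph at 60° (staggered): I–Ph gauche, I–CN gauche, OH–Ph gauche; 1.2 + 0.6 + 0.8 = 2.6 kcal/mol.
Ph at 120° (eclipsed): I–CN eclipsed, OH–Ph eclipsed, H–H eclipsed; 2.4 + 2.4 + 1.0 = 5.8 kcal/mol.
Ph at 180° (staggered): I–CN gauche, OH–Ph gauche, OH–CN gauche; 0.6 + 0.8 + 0.4 = 1.8 kcal/mol.
Ph at 240° (eclipsed): I–H eclipsed, OH–CN eclipsed, H–Ph eclipsed; 2.0 + 2.0 + 1.8 = 5.8 kcal/mol.
Ph at 300° (staggered): I–Ph gauche, OH–CN gauche; 1.2 + 0.4 = 1.6 kcal/mol.
Max at 0° (6.6 kcal/mol), min at 300° (1.6 kcal/mol); barrier = 5.0 kcal/mol.

5.0 kcal/mol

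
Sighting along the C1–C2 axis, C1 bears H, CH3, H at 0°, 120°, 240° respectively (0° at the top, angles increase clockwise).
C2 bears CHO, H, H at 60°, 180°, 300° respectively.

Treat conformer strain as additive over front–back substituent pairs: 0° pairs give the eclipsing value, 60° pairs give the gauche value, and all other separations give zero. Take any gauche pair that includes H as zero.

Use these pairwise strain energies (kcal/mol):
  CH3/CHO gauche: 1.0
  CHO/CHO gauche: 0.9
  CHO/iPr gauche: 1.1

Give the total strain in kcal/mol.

This conformer is staggered. CH3 at 120° is gauche with CHO at 60° (1.0). Total 1.0 kcal/mol.

1.0 kcal/mol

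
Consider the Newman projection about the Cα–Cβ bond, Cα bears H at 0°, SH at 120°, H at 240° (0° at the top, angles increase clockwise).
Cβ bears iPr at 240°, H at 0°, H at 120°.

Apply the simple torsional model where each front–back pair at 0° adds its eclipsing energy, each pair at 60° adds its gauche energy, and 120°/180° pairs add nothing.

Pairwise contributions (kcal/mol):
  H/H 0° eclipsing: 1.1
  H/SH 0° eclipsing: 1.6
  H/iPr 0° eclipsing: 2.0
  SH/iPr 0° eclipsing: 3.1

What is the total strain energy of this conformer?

This conformer (eclipsed): H–H eclipsed, SH–H eclipsed, H–iPr eclipsed; 1.1 + 1.6 + 2.0 = 4.7 kcal/mol.

4.7 kcal/mol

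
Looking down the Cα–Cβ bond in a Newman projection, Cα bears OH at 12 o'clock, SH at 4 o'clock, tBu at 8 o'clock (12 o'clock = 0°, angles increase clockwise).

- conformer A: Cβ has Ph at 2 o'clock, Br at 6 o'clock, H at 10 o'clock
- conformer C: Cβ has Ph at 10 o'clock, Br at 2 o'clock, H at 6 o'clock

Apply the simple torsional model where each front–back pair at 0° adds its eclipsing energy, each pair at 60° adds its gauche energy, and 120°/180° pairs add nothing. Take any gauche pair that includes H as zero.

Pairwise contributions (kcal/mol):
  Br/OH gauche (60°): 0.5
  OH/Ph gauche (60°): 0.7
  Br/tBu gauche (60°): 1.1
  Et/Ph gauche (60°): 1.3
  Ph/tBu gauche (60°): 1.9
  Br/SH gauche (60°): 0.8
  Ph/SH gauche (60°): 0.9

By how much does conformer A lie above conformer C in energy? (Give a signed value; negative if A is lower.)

A (staggered): OH–Ph gauche, SH–Ph gauche, SH–Br gauche, tBu–Br gauche; 0.7 + 0.9 + 0.8 + 1.1 = 3.5 kcal/mol.
C (staggered): OH–Ph gauche, OH–Br gauche, SH–Br gauche, tBu–Ph gauche; 0.7 + 0.5 + 0.8 + 1.9 = 3.9 kcal/mol.
E(A) − E(C) = 3.5 − 3.9 = -0.4 kcal/mol.

-0.4 kcal/mol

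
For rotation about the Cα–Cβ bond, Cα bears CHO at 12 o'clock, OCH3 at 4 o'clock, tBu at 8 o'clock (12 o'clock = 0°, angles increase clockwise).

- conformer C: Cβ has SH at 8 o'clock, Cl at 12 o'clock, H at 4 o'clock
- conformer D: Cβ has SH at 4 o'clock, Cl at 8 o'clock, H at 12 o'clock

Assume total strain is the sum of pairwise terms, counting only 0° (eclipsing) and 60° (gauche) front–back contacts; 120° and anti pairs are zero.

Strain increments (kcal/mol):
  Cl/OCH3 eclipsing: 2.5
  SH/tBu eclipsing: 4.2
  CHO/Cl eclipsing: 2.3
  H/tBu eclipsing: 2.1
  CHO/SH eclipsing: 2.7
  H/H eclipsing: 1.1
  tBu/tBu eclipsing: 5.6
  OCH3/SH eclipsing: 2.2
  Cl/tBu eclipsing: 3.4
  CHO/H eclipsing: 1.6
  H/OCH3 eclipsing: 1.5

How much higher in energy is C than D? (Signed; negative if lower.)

C (eclipsed): CHO–Cl eclipsed, OCH3–H eclipsed, tBu–SH eclipsed; 2.3 + 1.5 + 4.2 = 8.0 kcal/mol.
D (eclipsed): CHO–H eclipsed, OCH3–SH eclipsed, tBu–Cl eclipsed; 1.6 + 2.2 + 3.4 = 7.2 kcal/mol.
E(C) − E(D) = 8.0 − 7.2 = +0.8 kcal/mol.

+0.8 kcal/mol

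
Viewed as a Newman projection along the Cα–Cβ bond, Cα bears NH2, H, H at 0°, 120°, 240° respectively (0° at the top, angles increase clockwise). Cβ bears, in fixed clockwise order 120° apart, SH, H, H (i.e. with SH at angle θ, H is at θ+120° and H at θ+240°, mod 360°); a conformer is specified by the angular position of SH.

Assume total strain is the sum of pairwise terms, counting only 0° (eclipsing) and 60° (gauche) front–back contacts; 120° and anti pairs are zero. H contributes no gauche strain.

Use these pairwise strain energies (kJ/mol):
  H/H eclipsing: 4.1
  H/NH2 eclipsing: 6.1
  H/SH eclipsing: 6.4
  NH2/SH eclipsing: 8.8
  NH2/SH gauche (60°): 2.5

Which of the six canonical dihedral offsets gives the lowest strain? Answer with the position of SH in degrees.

SH at 0° (eclipsed): NH2–SH eclipsed, H–H eclipsed, H–H eclipsed; 8.8 + 4.1 + 4.1 = 17.0 kJ/mol.
SH at 60° (staggered): NH2–SH gauche; 2.5 = 2.5 kJ/mol.
SH at 120° (eclipsed): NH2–H eclipsed, H–SH eclipsed, H–H eclipsed; 6.1 + 6.4 + 4.1 = 16.6 kJ/mol.
SH at 180° (staggered): no non-H gauche contacts → 0.0 kJ/mol.
SH at 240° (eclipsed): NH2–H eclipsed, H–H eclipsed, H–SH eclipsed; 6.1 + 4.1 + 6.4 = 16.6 kJ/mol.
SH at 300° (staggered): NH2–SH gauche; 2.5 = 2.5 kJ/mol.
The minimum (0.0 kJ/mol) occurs with SH at 180°.

180°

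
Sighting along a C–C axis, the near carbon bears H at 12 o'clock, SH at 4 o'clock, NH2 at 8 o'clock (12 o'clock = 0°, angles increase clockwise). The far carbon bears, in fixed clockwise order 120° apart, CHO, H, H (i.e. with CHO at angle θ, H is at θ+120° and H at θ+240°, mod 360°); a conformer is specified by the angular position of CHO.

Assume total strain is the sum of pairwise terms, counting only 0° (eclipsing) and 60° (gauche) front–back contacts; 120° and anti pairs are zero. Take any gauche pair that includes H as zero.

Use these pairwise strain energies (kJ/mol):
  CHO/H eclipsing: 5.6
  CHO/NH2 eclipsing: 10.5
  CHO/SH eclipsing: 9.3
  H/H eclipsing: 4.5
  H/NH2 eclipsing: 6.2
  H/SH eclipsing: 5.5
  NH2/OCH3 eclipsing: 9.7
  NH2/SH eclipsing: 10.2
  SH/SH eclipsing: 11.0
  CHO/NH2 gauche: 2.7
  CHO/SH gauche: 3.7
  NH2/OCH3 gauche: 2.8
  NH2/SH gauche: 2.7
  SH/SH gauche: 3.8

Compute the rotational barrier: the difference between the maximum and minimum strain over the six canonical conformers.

17.8 kJ/mol

CHO at 0° is eclipsed. H at 0° is eclipsed with CHO at 0° (5.6); SH at 120° is eclipsed with H at 120° (5.5); NH2 at 240° is eclipsed with H at 240° (6.2). Total 17.3 kJ/mol.
CHO at 60° is staggered. SH at 120° is gauche with CHO at 60° (3.7). Total 3.7 kJ/mol.
CHO at 120° is eclipsed. H at 0° is eclipsed with H at 0° (4.5); SH at 120° is eclipsed with CHO at 120° (9.3); NH2 at 240° is eclipsed with H at 240° (6.2). Total 20.0 kJ/mol.
CHO at 180° is staggered. SH at 120° is gauche with CHO at 180° (3.7); NH2 at 240° is gauche with CHO at 180° (2.7). Total 6.4 kJ/mol.
CHO at 240° is eclipsed. H at 0° is eclipsed with H at 0° (4.5); SH at 120° is eclipsed with H at 120° (5.5); NH2 at 240° is eclipsed with CHO at 240° (10.5). Total 20.5 kJ/mol.
CHO at 300° is staggered. NH2 at 240° is gauche with CHO at 300° (2.7). Total 2.7 kJ/mol.
Max at 240° (20.5 kJ/mol), min at 300° (2.7 kJ/mol); barrier = 17.8 kJ/mol.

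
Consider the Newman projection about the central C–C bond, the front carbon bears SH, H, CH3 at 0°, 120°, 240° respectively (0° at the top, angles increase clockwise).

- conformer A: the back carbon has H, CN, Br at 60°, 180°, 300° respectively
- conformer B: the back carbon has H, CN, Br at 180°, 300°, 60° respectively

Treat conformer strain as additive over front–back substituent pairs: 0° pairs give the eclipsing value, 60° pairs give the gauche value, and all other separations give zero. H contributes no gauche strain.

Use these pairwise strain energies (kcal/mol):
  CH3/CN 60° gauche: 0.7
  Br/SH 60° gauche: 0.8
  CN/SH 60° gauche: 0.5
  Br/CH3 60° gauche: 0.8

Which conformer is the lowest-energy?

B

A (staggered): SH–Br gauche, CH3–CN gauche, CH3–Br gauche; 0.8 + 0.7 + 0.8 = 2.3 kcal/mol.
B (staggered): SH–CN gauche, SH–Br gauche, CH3–CN gauche; 0.5 + 0.8 + 0.7 = 2.0 kcal/mol.
B has the lowest total (2.0 kcal/mol).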